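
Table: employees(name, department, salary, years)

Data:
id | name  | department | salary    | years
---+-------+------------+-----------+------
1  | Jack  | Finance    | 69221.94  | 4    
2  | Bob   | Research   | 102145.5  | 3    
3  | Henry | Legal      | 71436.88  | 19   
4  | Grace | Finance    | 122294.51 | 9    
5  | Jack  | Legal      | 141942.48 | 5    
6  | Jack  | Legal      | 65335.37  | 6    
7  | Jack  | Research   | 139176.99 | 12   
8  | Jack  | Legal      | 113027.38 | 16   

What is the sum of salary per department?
SELECT department, SUM(salary) as result
FROM employees
GROUP BY department

Result:
  Finance: 191516.45
  Legal: 391742.11
  Research: 241322.49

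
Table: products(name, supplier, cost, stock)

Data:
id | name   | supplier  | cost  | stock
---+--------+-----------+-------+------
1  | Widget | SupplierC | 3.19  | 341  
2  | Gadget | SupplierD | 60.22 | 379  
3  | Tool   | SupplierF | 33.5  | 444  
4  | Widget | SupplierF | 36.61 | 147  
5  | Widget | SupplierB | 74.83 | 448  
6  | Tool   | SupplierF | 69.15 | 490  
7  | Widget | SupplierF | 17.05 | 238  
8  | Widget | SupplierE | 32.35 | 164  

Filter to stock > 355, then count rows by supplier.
SELECT supplier, COUNT(*)
FROM products
WHERE stock > 355
GROUP BY supplier

Note: WHERE filters rows before grouping.

Result:
  SupplierB: 1
  SupplierD: 1
  SupplierF: 2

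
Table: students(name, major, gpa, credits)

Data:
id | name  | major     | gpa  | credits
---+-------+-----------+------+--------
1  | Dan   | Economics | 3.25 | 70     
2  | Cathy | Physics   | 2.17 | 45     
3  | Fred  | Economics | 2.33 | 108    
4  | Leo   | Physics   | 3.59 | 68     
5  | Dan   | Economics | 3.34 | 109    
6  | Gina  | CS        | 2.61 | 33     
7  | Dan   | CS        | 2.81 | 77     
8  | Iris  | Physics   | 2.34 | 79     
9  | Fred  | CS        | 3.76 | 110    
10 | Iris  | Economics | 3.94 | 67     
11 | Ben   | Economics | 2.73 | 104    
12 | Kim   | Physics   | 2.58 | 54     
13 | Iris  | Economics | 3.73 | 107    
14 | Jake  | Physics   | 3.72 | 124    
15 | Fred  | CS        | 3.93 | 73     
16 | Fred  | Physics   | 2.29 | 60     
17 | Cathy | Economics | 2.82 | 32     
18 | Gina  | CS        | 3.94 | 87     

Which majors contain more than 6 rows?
SELECT major, COUNT(*) as cnt
FROM students
GROUP BY major
HAVING COUNT(*) > 6

Result:
  Economics: 7

Note: HAVING filters groups after aggregation, WHERE filters rows before.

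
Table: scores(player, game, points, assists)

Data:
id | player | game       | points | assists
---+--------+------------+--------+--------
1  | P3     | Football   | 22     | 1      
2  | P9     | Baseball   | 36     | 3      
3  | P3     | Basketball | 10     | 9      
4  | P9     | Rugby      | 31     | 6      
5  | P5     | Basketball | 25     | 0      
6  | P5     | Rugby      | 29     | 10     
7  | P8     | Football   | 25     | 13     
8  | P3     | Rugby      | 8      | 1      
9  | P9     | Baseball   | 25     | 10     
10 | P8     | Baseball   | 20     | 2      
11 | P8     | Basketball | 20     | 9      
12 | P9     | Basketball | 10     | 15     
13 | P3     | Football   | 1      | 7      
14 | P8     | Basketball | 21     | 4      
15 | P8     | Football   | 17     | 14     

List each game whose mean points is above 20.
SELECT game, AVG(points)
FROM scores
GROUP BY game
HAVING AVG(points) > 20

Result:
  Baseball: avg=27.00
  Rugby: avg=22.67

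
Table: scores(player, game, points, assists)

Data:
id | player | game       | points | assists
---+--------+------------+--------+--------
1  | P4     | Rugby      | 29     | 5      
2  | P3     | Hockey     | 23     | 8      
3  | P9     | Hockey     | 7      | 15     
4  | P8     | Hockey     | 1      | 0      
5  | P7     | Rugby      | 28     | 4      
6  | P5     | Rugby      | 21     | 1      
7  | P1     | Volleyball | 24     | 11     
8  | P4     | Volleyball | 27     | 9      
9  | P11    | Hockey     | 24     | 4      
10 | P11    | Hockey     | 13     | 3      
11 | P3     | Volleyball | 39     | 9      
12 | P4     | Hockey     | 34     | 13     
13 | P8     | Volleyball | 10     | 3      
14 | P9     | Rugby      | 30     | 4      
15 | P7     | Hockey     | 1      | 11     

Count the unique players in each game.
SELECT game, COUNT(DISTINCT player)
FROM scores
GROUP BY game

Result:
  Hockey: 6 distinct
  Rugby: 4 distinct
  Volleyball: 4 distinct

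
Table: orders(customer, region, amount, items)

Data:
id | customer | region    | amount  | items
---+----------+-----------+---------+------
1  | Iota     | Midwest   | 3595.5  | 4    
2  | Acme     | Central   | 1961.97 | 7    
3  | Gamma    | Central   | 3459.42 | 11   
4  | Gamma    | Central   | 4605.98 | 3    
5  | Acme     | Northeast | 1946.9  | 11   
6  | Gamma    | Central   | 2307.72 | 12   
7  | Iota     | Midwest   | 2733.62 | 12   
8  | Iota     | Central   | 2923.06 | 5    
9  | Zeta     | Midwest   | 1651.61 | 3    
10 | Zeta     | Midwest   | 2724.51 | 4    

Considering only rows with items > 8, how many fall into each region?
SELECT region, COUNT(*)
FROM orders
WHERE items > 8
GROUP BY region

Note: WHERE filters rows before grouping.

Result:
  Central: 2
  Midwest: 1
  Northeast: 1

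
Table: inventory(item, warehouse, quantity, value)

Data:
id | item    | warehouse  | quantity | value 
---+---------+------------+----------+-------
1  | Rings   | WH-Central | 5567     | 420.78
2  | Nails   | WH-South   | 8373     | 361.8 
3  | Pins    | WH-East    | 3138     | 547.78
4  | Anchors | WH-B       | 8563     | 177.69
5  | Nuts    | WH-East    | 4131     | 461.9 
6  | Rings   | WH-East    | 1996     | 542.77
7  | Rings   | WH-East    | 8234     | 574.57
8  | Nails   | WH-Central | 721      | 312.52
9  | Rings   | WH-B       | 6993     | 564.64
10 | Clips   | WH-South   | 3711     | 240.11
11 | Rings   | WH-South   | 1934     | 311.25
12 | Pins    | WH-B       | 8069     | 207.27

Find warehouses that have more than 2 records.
SELECT warehouse, COUNT(*) as cnt
FROM inventory
GROUP BY warehouse
HAVING COUNT(*) > 2

Result:
  WH-B: 3
  WH-East: 4
  WH-South: 3

Note: HAVING filters groups after aggregation, WHERE filters rows before.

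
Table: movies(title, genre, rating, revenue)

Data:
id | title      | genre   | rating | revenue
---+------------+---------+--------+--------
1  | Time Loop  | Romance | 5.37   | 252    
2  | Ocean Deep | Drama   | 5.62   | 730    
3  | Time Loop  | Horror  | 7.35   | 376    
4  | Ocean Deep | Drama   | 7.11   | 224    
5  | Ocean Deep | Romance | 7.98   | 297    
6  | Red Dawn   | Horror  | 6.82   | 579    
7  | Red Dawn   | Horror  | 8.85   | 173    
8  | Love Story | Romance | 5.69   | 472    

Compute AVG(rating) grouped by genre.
SELECT genre, AVG(rating) as result
FROM movies
GROUP BY genre

Result:
  Drama: 6.37
  Horror: 7.67
  Romance: 6.35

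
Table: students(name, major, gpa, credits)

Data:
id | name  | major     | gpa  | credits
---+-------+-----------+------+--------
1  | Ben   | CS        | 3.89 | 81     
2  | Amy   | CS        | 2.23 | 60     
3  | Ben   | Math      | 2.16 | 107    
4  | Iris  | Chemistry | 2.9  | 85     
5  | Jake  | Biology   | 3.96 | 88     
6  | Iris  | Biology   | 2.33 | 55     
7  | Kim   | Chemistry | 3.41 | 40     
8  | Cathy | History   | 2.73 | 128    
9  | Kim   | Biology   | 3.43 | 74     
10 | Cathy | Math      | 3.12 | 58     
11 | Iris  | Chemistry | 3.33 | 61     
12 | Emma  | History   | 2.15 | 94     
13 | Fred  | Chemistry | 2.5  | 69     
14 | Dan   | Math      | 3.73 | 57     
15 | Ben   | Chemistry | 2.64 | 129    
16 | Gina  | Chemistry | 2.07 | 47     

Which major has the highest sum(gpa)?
SELECT major, SUM(gpa) as val
FROM students
GROUP BY major
ORDER BY val DESC
LIMIT 1

Result: Chemistry with sum(gpa) = 16.85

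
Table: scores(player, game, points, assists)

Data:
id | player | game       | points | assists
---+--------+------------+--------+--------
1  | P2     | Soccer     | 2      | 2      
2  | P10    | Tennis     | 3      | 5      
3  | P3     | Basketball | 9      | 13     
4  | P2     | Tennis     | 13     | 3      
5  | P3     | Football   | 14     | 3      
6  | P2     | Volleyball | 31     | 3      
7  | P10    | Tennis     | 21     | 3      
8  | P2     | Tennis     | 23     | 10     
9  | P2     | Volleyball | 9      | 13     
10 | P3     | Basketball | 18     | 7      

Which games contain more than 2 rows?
SELECT game, COUNT(*) as cnt
FROM scores
GROUP BY game
HAVING COUNT(*) > 2

Result:
  Tennis: 4

Note: HAVING filters groups after aggregation, WHERE filters rows before.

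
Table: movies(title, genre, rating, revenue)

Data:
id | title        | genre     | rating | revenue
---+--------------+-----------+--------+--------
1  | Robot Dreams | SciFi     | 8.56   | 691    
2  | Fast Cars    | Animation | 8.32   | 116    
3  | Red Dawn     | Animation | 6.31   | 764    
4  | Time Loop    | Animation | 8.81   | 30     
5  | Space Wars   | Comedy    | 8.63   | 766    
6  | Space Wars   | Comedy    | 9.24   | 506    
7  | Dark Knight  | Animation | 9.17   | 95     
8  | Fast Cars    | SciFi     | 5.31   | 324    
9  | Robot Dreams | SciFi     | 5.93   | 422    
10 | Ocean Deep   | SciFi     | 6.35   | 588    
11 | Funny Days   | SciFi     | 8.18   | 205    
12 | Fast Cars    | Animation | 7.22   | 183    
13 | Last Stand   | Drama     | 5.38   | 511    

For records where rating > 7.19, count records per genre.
SELECT genre, COUNT(*)
FROM movies
WHERE rating > 7.19
GROUP BY genre

Note: WHERE filters rows before grouping.

Result:
  Animation: 4
  Comedy: 2
  SciFi: 2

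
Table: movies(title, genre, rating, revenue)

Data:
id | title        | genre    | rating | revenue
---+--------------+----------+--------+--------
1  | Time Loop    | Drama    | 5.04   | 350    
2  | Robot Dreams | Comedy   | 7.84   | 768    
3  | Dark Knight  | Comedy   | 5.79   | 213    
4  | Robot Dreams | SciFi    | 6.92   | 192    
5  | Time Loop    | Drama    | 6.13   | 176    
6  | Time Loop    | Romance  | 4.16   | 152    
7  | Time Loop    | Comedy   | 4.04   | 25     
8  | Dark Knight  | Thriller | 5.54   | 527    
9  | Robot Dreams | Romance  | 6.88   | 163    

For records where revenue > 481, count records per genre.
SELECT genre, COUNT(*)
FROM movies
WHERE revenue > 481
GROUP BY genre

Note: WHERE filters rows before grouping.

Result:
  Comedy: 1
  Thriller: 1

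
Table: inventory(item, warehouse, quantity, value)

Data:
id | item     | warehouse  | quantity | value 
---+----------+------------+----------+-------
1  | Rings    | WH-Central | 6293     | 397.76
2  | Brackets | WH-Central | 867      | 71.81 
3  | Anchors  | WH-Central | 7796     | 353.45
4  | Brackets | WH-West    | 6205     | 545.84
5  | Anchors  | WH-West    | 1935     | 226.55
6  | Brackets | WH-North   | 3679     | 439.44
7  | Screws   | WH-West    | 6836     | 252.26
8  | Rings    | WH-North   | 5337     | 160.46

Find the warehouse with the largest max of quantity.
SELECT warehouse, MAX(quantity) as val
FROM inventory
GROUP BY warehouse
ORDER BY val DESC
LIMIT 1

Result: WH-Central with max(quantity) = 7796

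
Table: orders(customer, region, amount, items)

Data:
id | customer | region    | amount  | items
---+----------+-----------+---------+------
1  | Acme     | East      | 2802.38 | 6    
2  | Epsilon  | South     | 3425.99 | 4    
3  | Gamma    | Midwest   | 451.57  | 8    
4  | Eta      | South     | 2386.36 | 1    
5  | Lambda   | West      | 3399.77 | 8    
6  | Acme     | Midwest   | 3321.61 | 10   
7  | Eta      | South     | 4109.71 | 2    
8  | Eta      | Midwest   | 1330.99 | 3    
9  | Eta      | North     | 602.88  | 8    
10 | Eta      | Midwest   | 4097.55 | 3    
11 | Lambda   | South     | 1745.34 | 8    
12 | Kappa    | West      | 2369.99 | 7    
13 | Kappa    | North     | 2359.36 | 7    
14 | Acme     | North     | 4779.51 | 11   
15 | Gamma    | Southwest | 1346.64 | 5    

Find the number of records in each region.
SELECT region, COUNT(*) as count
FROM orders
GROUP BY region

Result:
  East: 1
  Midwest: 4
  North: 3
  South: 4
  Southwest: 1
  West: 2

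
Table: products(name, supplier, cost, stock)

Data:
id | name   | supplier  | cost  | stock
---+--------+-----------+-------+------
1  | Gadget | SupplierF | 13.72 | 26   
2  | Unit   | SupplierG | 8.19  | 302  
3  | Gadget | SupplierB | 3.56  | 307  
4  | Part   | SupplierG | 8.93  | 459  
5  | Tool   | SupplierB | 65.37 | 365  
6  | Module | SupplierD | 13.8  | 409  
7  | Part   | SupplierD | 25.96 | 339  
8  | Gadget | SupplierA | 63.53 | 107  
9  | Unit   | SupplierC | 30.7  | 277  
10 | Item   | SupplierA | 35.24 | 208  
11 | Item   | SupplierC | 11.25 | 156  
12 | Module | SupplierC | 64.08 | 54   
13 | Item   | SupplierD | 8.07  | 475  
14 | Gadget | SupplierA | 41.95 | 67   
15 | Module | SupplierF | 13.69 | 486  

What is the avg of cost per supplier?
SELECT supplier, AVG(cost) as result
FROM products
GROUP BY supplier

Result:
  SupplierA: 46.91
  SupplierB: 34.47
  SupplierC: 35.34
  SupplierD: 15.94
  SupplierF: 13.71
  SupplierG: 8.56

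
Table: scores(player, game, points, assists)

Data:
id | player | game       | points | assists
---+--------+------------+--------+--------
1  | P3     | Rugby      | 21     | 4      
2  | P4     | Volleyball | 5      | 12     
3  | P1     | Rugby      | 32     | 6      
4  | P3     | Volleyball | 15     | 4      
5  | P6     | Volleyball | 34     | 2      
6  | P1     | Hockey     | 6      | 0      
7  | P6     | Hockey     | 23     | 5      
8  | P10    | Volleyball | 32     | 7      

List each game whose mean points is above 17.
SELECT game, AVG(points)
FROM scores
GROUP BY game
HAVING AVG(points) > 17

Result:
  Rugby: avg=26.50
  Volleyball: avg=21.50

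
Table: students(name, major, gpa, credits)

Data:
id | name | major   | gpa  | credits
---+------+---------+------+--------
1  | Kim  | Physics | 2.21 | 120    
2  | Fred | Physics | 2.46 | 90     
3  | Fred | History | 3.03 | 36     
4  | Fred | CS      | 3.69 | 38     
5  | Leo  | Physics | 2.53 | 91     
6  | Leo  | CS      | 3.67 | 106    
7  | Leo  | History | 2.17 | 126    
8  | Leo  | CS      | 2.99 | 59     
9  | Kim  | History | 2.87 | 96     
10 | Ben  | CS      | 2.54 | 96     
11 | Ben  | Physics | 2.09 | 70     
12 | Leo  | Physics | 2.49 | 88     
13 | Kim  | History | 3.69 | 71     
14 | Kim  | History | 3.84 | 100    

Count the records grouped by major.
SELECT major, COUNT(*) as count
FROM students
GROUP BY major

Result:
  CS: 4
  History: 5
  Physics: 5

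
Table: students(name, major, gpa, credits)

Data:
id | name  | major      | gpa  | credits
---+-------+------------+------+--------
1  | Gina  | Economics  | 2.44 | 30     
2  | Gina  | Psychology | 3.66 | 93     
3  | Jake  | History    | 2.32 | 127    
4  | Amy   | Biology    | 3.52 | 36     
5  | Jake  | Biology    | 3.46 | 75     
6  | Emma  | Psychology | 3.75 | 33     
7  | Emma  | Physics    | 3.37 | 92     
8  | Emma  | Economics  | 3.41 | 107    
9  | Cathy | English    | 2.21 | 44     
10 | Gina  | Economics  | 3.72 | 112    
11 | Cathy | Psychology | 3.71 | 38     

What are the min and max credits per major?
SELECT major, MIN(credits), MAX(credits)
FROM students
GROUP BY major

Result:
  Biology: min=36, max=75
  Economics: min=30, max=112
  English: min=44, max=44
  History: min=127, max=127
  Physics: min=92, max=92
  Psychology: min=33, max=93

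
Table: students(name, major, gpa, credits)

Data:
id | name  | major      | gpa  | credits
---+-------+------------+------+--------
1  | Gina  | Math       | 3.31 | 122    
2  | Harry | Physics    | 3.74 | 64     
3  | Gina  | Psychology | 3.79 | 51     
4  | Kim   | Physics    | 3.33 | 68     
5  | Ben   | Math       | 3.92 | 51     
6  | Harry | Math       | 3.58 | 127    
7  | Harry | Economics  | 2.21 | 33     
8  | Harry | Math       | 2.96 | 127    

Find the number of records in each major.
SELECT major, COUNT(*) as count
FROM students
GROUP BY major

Result:
  Economics: 1
  Math: 4
  Physics: 2
  Psychology: 1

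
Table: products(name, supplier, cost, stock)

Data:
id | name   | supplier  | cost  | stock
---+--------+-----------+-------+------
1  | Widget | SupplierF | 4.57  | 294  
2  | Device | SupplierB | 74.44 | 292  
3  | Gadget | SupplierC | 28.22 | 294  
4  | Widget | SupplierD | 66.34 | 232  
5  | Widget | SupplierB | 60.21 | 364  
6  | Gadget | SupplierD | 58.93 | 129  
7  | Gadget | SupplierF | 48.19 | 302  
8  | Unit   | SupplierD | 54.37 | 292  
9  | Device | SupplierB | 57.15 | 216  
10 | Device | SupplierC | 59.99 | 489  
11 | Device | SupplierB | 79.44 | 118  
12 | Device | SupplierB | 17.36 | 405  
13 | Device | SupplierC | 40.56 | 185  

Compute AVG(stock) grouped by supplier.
SELECT supplier, AVG(stock) as result
FROM products
GROUP BY supplier

Result:
  SupplierB: 279.00
  SupplierC: 322.67
  SupplierD: 217.67
  SupplierF: 298.00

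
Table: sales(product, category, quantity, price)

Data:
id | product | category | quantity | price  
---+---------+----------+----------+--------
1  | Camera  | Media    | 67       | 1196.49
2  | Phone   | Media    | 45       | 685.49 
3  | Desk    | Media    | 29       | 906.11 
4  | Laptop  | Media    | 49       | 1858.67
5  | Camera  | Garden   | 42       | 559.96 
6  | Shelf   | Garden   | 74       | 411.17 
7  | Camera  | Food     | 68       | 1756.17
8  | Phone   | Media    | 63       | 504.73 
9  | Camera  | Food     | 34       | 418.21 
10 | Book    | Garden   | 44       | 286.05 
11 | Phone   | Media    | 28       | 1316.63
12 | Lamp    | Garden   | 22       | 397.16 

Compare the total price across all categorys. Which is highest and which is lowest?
SELECT category, SUM(price)
FROM sales
GROUP BY category
ORDER BY SUM(price)

All groups:
  Garden: 1654.34
  Food: 2174.38
  Media: 6468.12

Highest: Media (6468.12)
Lowest: Garden (1654.34)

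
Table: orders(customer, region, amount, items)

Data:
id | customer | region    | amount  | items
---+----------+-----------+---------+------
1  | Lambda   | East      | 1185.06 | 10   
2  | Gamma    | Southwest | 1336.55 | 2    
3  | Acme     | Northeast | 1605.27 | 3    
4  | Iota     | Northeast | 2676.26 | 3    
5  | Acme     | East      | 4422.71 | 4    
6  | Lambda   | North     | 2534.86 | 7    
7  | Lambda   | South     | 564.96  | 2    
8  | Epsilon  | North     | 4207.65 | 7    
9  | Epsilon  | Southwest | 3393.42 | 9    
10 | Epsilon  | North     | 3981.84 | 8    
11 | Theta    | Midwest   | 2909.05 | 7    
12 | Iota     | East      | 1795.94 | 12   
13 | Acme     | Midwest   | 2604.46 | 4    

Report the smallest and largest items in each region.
SELECT region, MIN(items), MAX(items)
FROM orders
GROUP BY region

Result:
  East: min=4, max=12
  Midwest: min=4, max=7
  North: min=7, max=8
  Northeast: min=3, max=3
  South: min=2, max=2
  Southwest: min=2, max=9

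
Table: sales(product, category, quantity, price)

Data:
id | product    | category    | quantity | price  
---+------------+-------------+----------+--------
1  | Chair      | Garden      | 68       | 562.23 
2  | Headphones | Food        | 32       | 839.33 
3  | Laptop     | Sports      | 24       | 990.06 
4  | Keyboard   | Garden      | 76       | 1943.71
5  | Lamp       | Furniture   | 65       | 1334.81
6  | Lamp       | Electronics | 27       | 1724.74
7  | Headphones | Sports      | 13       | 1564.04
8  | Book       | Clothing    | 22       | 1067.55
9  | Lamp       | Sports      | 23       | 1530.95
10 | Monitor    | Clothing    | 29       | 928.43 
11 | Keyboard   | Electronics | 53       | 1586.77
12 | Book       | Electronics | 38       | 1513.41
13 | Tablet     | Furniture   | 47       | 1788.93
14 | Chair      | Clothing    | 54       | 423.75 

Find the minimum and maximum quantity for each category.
SELECT category, MIN(quantity), MAX(quantity)
FROM sales
GROUP BY category

Result:
  Clothing: min=22, max=54
  Electronics: min=27, max=53
  Food: min=32, max=32
  Furniture: min=47, max=65
  Garden: min=68, max=76
  Sports: min=13, max=24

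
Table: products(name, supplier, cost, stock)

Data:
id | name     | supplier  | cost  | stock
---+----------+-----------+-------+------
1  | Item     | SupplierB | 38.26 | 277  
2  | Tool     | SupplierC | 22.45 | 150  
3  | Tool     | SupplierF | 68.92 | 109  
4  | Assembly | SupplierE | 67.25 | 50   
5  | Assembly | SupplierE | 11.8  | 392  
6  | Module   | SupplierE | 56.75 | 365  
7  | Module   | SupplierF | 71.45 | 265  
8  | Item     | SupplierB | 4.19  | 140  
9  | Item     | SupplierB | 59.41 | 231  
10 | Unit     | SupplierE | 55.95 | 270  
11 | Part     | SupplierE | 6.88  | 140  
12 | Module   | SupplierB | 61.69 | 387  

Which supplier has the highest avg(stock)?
SELECT supplier, AVG(stock) as val
FROM products
GROUP BY supplier
ORDER BY val DESC
LIMIT 1

Result: SupplierB with avg(stock) = 258.75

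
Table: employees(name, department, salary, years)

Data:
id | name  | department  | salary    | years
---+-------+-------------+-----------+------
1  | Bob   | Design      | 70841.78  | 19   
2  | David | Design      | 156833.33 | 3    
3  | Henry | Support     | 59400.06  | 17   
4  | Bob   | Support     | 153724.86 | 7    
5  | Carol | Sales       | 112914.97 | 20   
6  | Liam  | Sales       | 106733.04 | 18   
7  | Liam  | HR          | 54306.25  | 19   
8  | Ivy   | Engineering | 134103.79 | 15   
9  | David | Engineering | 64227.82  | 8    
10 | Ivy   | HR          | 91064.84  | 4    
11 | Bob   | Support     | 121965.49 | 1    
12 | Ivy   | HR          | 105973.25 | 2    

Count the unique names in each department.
SELECT department, COUNT(DISTINCT name)
FROM employees
GROUP BY department

Result:
  Design: 2 distinct
  Engineering: 2 distinct
  HR: 2 distinct
  Sales: 2 distinct
  Support: 2 distinct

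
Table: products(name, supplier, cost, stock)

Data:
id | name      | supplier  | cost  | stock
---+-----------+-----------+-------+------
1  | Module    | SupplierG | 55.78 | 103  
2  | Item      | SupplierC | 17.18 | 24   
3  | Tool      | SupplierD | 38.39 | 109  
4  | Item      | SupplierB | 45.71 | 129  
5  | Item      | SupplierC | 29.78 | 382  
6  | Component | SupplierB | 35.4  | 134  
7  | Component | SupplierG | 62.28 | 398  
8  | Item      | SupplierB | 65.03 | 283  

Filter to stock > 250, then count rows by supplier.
SELECT supplier, COUNT(*)
FROM products
WHERE stock > 250
GROUP BY supplier

Note: WHERE filters rows before grouping.

Result:
  SupplierB: 1
  SupplierC: 1
  SupplierG: 1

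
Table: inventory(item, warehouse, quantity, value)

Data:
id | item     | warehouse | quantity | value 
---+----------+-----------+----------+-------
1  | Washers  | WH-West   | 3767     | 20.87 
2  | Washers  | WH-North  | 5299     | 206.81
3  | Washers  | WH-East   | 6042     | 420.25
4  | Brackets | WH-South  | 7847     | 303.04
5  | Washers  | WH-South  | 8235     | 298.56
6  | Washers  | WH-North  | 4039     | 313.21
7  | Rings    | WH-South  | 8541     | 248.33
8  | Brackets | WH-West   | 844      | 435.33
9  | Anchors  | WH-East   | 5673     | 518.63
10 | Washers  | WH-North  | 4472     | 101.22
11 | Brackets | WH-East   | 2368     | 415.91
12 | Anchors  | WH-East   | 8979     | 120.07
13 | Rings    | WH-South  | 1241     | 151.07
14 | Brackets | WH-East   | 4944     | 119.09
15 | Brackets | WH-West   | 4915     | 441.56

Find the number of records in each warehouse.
SELECT warehouse, COUNT(*) as count
FROM inventory
GROUP BY warehouse

Result:
  WH-East: 5
  WH-North: 3
  WH-South: 4
  WH-West: 3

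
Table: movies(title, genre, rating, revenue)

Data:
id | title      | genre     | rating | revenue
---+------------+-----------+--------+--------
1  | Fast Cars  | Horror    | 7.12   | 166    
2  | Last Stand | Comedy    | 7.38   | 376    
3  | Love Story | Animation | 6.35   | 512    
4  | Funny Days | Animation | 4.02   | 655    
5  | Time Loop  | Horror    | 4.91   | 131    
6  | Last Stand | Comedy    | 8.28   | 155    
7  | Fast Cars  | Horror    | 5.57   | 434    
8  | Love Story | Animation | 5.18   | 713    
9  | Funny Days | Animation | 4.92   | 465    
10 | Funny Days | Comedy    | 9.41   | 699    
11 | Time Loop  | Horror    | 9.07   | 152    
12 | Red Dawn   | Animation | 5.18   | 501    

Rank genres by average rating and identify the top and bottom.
SELECT genre, AVG(rating)
FROM movies
GROUP BY genre
ORDER BY AVG(rating)

All groups:
  Animation: 5.13
  Horror: 6.67
  Comedy: 8.36

Highest: Comedy (8.36)
Lowest: Animation (5.13)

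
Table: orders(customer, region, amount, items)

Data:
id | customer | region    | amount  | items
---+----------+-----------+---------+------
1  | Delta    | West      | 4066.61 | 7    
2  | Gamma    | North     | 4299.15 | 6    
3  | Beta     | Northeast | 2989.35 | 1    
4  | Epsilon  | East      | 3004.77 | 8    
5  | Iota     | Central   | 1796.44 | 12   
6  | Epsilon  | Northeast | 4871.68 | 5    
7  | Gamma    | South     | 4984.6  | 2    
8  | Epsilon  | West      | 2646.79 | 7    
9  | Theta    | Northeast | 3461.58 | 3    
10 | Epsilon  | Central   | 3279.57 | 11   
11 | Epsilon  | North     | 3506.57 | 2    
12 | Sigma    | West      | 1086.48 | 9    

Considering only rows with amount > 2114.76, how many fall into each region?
SELECT region, COUNT(*)
FROM orders
WHERE amount > 2114.76
GROUP BY region

Note: WHERE filters rows before grouping.

Result:
  Central: 1
  East: 1
  North: 2
  Northeast: 3
  South: 1
  West: 2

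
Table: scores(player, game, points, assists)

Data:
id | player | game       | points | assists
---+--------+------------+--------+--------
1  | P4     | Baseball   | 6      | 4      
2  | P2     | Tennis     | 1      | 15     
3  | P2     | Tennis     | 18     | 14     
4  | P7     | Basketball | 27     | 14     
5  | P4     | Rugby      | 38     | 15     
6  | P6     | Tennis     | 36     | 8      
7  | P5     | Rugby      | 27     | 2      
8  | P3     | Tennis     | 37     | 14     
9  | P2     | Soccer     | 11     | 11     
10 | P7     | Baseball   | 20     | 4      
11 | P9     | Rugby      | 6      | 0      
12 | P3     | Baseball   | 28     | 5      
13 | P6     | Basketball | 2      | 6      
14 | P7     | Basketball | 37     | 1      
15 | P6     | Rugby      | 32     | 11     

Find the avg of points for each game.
SELECT game, AVG(points) as result
FROM scores
GROUP BY game

Result:
  Baseball: 18.00
  Basketball: 22.00
  Rugby: 25.75
  Soccer: 11.00
  Tennis: 23.00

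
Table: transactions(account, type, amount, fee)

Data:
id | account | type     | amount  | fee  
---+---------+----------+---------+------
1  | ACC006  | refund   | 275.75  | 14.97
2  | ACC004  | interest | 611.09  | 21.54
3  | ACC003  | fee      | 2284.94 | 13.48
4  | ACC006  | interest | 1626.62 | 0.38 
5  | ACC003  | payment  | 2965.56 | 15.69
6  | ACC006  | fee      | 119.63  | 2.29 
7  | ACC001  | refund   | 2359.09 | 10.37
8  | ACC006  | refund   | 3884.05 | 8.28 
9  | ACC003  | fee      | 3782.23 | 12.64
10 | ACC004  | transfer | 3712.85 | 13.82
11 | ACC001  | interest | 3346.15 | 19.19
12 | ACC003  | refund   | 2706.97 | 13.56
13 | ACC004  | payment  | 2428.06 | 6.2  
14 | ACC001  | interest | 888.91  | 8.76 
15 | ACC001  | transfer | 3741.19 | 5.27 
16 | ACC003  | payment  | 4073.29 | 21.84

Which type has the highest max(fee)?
SELECT type, MAX(fee) as val
FROM transactions
GROUP BY type
ORDER BY val DESC
LIMIT 1

Result: payment with max(fee) = 21.84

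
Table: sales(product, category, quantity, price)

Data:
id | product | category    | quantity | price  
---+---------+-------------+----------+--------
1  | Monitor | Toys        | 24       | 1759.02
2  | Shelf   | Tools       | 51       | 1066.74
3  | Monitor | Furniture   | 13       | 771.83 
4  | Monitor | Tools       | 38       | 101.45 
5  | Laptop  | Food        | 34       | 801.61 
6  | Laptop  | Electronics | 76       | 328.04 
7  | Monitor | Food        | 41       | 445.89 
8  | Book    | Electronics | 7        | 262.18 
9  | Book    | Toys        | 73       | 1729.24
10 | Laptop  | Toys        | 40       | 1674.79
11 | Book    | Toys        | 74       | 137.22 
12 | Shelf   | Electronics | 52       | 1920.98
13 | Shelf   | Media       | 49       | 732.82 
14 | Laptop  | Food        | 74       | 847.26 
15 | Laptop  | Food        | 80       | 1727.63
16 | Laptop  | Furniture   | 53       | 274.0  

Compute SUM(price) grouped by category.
SELECT category, SUM(price) as result
FROM sales
GROUP BY category

Result:
  Electronics: 2511.20
  Food: 3822.39
  Furniture: 1045.83
  Media: 732.82
  Tools: 1168.19
  Toys: 5300.27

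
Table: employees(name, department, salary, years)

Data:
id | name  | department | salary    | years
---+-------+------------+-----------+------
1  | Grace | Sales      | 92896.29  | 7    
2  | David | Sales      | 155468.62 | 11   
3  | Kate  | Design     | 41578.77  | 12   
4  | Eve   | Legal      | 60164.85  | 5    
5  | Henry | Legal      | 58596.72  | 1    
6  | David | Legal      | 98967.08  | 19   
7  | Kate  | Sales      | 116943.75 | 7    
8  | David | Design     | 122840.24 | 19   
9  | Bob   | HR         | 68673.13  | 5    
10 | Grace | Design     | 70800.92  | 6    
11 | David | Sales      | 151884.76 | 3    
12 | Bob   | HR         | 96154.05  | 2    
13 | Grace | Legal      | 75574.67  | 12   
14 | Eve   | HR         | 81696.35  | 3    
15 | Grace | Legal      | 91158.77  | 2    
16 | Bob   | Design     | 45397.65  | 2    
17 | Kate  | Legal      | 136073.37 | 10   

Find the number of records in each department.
SELECT department, COUNT(*) as count
FROM employees
GROUP BY department

Result:
  Design: 4
  HR: 3
  Legal: 6
  Sales: 4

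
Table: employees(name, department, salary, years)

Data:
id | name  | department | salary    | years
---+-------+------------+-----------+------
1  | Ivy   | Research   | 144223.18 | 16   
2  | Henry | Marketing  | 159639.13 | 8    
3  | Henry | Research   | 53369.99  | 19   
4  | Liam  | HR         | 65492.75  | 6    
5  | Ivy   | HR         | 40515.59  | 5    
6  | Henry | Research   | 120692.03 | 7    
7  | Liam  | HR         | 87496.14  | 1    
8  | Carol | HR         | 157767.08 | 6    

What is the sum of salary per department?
SELECT department, SUM(salary) as result
FROM employees
GROUP BY department

Result:
  HR: 351271.56
  Marketing: 159639.13
  Research: 318285.20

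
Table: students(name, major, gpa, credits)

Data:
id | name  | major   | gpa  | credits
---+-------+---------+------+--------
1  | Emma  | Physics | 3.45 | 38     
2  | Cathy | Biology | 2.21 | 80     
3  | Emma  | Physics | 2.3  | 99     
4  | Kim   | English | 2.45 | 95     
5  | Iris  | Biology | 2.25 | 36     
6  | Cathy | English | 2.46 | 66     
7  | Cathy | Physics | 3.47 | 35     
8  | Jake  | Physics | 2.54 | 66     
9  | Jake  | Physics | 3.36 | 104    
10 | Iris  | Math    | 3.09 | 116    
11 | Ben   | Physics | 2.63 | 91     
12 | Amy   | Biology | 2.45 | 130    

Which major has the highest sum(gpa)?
SELECT major, SUM(gpa) as val
FROM students
GROUP BY major
ORDER BY val DESC
LIMIT 1

Result: Physics with sum(gpa) = 17.75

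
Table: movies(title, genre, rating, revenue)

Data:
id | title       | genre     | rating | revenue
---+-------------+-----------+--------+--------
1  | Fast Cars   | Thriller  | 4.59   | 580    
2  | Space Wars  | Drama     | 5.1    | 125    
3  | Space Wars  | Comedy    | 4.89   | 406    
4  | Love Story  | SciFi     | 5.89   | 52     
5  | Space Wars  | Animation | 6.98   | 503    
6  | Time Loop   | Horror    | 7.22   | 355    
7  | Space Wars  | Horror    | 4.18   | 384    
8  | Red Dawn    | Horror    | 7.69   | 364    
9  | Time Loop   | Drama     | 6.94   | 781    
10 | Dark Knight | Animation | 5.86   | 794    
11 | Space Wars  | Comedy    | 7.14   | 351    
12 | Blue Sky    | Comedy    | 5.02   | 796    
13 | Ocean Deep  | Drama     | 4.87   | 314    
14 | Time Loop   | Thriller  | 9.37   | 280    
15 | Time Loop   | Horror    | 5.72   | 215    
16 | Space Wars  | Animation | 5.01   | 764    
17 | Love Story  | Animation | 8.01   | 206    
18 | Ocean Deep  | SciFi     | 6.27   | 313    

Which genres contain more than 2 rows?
SELECT genre, COUNT(*) as cnt
FROM movies
GROUP BY genre
HAVING COUNT(*) > 2

Result:
  Animation: 4
  Comedy: 3
  Drama: 3
  Horror: 4

Note: HAVING filters groups after aggregation, WHERE filters rows before.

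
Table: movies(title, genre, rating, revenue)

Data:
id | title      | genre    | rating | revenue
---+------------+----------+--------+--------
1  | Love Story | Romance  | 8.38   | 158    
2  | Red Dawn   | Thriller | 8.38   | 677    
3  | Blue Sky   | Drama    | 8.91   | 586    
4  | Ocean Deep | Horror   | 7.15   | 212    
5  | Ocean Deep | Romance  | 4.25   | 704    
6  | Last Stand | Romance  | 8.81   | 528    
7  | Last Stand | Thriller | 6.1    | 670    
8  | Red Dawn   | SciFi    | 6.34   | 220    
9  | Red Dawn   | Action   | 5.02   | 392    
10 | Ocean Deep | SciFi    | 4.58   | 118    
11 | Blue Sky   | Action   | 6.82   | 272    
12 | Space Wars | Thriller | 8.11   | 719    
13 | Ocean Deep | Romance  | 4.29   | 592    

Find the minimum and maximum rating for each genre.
SELECT genre, MIN(rating), MAX(rating)
FROM movies
GROUP BY genre

Result:
  Action: min=5.02, max=6.82
  Drama: min=8.91, max=8.91
  Horror: min=7.15, max=7.15
  Romance: min=4.25, max=8.81
  SciFi: min=4.58, max=6.34
  Thriller: min=6.10, max=8.38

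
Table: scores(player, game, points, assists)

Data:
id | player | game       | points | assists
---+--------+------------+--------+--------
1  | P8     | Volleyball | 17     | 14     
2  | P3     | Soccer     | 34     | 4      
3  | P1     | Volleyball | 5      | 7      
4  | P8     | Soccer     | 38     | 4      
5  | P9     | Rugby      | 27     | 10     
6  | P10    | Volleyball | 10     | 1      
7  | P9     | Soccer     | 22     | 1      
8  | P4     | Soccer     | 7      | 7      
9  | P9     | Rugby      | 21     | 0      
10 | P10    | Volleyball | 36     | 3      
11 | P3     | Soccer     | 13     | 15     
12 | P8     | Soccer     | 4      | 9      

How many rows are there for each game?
SELECT game, COUNT(*) as count
FROM scores
GROUP BY game

Result:
  Rugby: 2
  Soccer: 6
  Volleyball: 4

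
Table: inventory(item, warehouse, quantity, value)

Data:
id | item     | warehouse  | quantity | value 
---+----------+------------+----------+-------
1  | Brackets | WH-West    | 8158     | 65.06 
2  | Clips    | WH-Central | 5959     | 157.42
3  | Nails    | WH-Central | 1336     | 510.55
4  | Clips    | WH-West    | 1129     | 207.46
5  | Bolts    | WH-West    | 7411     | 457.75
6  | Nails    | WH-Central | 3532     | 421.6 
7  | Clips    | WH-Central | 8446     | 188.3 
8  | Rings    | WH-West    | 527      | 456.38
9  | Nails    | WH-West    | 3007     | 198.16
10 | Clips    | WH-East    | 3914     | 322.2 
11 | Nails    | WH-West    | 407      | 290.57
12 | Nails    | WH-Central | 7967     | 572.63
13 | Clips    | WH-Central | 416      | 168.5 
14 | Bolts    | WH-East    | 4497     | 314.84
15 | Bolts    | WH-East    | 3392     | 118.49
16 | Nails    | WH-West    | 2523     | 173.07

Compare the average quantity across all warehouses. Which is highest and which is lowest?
SELECT warehouse, AVG(quantity)
FROM inventory
GROUP BY warehouse
ORDER BY AVG(quantity)

All groups:
  WH-West: 3308.86
  WH-East: 3934.33
  WH-Central: 4609.33

Highest: WH-Central (4609.33)
Lowest: WH-West (3308.86)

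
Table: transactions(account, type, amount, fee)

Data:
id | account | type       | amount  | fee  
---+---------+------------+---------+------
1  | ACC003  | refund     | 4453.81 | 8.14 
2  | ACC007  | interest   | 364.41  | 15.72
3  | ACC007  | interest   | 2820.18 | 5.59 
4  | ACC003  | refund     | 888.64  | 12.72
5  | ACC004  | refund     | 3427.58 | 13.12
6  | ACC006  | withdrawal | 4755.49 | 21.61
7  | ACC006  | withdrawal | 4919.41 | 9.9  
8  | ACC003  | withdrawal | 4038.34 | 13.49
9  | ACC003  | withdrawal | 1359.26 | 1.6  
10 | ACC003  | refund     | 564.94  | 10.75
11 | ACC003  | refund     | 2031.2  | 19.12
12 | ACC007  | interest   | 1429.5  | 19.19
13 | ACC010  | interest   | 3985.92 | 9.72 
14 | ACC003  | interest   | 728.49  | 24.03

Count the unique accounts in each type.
SELECT type, COUNT(DISTINCT account)
FROM transactions
GROUP BY type

Result:
  interest: 3 distinct
  refund: 2 distinct
  withdrawal: 2 distinct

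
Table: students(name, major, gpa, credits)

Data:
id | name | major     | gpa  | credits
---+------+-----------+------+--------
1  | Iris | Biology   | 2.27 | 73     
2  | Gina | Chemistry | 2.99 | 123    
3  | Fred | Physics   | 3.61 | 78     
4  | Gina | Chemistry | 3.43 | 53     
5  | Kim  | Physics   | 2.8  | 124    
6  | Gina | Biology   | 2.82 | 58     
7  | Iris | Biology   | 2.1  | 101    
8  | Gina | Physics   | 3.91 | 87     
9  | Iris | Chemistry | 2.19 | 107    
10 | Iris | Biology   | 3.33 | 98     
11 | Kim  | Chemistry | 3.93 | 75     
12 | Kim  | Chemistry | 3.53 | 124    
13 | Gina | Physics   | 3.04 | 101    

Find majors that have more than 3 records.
SELECT major, COUNT(*) as cnt
FROM students
GROUP BY major
HAVING COUNT(*) > 3

Result:
  Biology: 4
  Chemistry: 5
  Physics: 4

Note: HAVING filters groups after aggregation, WHERE filters rows before.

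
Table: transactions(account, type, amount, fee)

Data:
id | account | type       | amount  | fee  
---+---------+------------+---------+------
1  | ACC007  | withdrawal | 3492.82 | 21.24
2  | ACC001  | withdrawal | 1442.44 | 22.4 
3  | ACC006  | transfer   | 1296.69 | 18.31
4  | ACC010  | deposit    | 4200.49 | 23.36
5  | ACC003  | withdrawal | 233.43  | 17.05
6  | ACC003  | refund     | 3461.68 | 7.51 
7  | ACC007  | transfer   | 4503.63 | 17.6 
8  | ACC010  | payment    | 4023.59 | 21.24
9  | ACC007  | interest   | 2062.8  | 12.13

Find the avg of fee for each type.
SELECT type, AVG(fee) as result
FROM transactions
GROUP BY type

Result:
  deposit: 23.36
  interest: 12.13
  payment: 21.24
  refund: 7.51
  transfer: 17.96
  withdrawal: 20.23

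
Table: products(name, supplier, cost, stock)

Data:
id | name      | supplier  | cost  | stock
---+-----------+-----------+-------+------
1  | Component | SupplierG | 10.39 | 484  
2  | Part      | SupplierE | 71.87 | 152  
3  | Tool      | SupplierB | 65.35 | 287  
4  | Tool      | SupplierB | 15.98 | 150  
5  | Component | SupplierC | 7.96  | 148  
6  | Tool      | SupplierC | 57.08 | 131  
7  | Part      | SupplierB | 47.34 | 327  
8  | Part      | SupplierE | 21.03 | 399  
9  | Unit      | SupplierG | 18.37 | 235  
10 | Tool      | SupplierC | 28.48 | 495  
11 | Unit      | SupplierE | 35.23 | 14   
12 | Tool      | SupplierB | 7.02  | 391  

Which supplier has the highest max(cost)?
SELECT supplier, MAX(cost) as val
FROM products
GROUP BY supplier
ORDER BY val DESC
LIMIT 1

Result: SupplierE with max(cost) = 71.87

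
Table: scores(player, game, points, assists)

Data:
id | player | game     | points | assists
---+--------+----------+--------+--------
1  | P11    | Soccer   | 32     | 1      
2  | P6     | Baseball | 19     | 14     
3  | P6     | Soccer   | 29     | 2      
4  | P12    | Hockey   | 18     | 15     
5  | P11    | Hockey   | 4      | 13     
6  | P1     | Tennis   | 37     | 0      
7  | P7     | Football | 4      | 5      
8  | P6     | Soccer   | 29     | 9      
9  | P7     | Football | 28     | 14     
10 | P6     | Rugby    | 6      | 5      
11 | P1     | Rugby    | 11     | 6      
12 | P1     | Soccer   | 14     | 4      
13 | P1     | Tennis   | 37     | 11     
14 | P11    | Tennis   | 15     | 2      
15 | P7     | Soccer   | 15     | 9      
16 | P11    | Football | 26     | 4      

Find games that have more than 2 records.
SELECT game, COUNT(*) as cnt
FROM scores
GROUP BY game
HAVING COUNT(*) > 2

Result:
  Football: 3
  Soccer: 5
  Tennis: 3

Note: HAVING filters groups after aggregation, WHERE filters rows before.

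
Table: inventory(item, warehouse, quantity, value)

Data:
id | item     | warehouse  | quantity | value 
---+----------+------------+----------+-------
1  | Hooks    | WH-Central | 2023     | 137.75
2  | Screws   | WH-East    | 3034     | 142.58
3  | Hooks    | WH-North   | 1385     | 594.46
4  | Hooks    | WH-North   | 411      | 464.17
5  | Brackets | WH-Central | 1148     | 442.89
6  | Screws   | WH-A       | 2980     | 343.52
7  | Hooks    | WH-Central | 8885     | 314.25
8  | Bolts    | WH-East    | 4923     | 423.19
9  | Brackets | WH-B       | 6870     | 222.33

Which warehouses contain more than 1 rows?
SELECT warehouse, COUNT(*) as cnt
FROM inventory
GROUP BY warehouse
HAVING COUNT(*) > 1

Result:
  WH-Central: 3
  WH-East: 2
  WH-North: 2

Note: HAVING filters groups after aggregation, WHERE filters rows before.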